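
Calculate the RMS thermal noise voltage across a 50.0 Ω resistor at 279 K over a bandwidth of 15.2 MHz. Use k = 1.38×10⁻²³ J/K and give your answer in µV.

V_n = √(4kTRB)
4kTRB = 4 × 1.38×10⁻²³ × 279 × 5.00×10¹ × 1.52×10⁷ = 1.17×10⁻¹¹ V²
V_n = √(1.17×10⁻¹¹) = 3.42×10⁻⁶ V = 3.42 µV

3.42 µV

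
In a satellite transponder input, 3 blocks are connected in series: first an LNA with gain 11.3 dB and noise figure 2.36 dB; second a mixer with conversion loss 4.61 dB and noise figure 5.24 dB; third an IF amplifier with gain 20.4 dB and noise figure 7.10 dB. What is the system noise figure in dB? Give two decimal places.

4.44 dB

Convert to linear (a loss of L dB is a gain of −L dB): F_i = 10^(NF_i/10), G_i = 10^(G_i,dB/10)
  Stage 1: F_1 = 10^(2.36/10) = 1.722, G_1 = 10^(11.3/10) = 13.49
  Stage 2: F_2 = 10^(5.24/10) = 3.342, G_2 = 10^(−4.61/10) = 0.3459
  Stage 3: F_3 = 10^(7.10/10) = 5.129, G_3 = 10^(20.4/10) = 109.6
Friis cascade:
  F = 1.722 + (3.342 − 1)/13.49 + (5.129 − 1)/4.667 = 2.780
NF = 10 log₁₀(2.780) = 4.44 dB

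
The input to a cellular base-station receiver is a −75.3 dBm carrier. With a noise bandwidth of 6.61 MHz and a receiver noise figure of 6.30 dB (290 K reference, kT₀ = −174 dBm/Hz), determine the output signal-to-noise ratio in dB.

24.2 dB

Noise floor: N = −174 + 10 log₁₀(B) + NF
10 log₁₀(6.61×10⁶) = 68.2 dB
N = −174 + 68.2 + 6.30 = −99.50 dBm
SNR = P_sig − N = −75.3 − (−99.50) = 24.20 dB → 24.2 dB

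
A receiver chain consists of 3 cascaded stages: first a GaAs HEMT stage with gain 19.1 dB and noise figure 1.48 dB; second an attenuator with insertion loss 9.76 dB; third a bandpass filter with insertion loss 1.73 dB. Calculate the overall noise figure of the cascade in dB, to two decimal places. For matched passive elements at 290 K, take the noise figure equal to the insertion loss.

Convert to linear (a loss of L dB is a gain of −L dB): F_i = 10^(NF_i/10), G_i = 10^(G_i,dB/10)
  Stage 1: F_1 = 10^(1.48/10) = 1.406, G_1 = 10^(19.1/10) = 81.28
  Stage 2: F_2 = 10^(9.76/10) = 9.462, G_2 = 10^(−9.76/10) = 0.1057
  Stage 3: F_3 = 10^(1.73/10) = 1.489, G_3 = 10^(−1.73/10) = 0.6714
Friis cascade:
  F = 1.406 + (9.462 − 1)/81.28 + (1.489 − 1)/8.590 = 1.567
NF = 10 log₁₀(1.567) = 1.95 dB

1.95 dB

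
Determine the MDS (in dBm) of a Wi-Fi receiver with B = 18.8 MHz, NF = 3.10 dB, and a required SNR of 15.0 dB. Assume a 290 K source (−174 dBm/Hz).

−83.2 dBm

Sensitivity = −174 + 10 log₁₀(B) + NF + SNR_min
= −174 + 72.74 + 3.10 + 15.0
= −83.16 dBm → −83.2 dBm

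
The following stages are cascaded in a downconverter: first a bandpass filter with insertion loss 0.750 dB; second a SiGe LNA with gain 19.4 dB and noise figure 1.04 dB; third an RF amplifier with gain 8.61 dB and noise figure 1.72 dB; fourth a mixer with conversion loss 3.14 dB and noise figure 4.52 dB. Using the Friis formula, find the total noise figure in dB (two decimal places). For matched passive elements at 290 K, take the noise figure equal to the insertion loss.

Convert to linear (a loss of L dB is a gain of −L dB): F_i = 10^(NF_i/10), G_i = 10^(G_i,dB/10)
  Stage 1: F_1 = 10^(0.750/10) = 1.189, G_1 = 10^(−0.750/10) = 0.8414
  Stage 2: F_2 = 10^(1.04/10) = 1.271, G_2 = 10^(19.4/10) = 87.10
  Stage 3: F_3 = 10^(1.72/10) = 1.486, G_3 = 10^(8.61/10) = 7.261
  Stage 4: F_4 = 10^(4.52/10) = 2.831, G_4 = 10^(−3.14/10) = 0.4853
Friis cascade:
  F = 1.189 + (1.271 − 1)/0.8414 + (1.486 − 1)/73.28 + (2.831 − 1)/532.1 = 1.520
NF = 10 log₁₀(1.520) = 1.82 dB

1.82 dB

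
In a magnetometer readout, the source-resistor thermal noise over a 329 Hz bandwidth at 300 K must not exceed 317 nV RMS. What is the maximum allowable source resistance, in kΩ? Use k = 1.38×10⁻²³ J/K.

Johnson–Nyquist: V_n = √(4kTRB) ⇒ R = V_n² / (4kTB)
4kTB = 4 × 1.38×10⁻²³ × 300 × 3.29×10² = 5.45×10⁻¹⁸
R = (3.17×10⁻⁷)² / 5.45×10⁻¹⁸ = 1.84×10⁴ Ω = 18.4 kΩ

18.4 kΩ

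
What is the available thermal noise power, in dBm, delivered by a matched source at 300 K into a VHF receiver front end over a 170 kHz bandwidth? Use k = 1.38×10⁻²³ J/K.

P_n = kTB = 1.38×10⁻²³ × 300 × 1.70×10⁵ = 7.04×10⁻¹⁶ W
In dBm: 10 log₁₀(7.04×10⁻¹⁶ / 10⁻³) = −121.5 dBm

−121.5 dBm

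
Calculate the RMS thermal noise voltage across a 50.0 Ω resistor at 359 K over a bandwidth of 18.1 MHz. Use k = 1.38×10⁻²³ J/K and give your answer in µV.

4.23 µV

V_n = √(4kTRB)
4kTRB = 4 × 1.38×10⁻²³ × 359 × 5.00×10¹ × 1.81×10⁷ = 1.79×10⁻¹¹ V²
V_n = √(1.79×10⁻¹¹) = 4.23×10⁻⁶ V = 4.23 µV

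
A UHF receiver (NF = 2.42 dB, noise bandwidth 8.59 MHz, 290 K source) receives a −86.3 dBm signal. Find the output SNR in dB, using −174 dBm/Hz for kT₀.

Noise floor: N = −174 + 10 log₁₀(B) + NF
10 log₁₀(8.59×10⁶) = 69.34 dB
N = −174 + 69.34 + 2.42 = −102.24 dBm
SNR = P_sig − N = −86.3 − (−102.24) = 15.94 dB → 15.9 dB

15.9 dB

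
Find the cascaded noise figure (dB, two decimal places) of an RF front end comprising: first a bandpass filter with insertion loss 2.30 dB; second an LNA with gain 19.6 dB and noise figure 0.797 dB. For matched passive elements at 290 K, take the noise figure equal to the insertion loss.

3.10 dB

Convert to linear (a loss of L dB is a gain of −L dB): F_i = 10^(NF_i/10), G_i = 10^(G_i,dB/10)
  Stage 1: F_1 = 10^(2.30/10) = 1.698, G_1 = 10^(−2.30/10) = 0.5888
  Stage 2: F_2 = 10^(0.797/10) = 1.201, G_2 = 10^(19.6/10) = 91.20
Friis cascade:
  F = 1.698 + (1.201 − 1)/0.5888 = 2.040
NF = 10 log₁₀(2.040) = 3.10 dB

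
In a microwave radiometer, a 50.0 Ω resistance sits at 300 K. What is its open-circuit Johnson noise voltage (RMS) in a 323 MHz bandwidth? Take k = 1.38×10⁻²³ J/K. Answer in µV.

V_n = √(4kTRB)
4kTRB = 4 × 1.38×10⁻²³ × 300 × 5.00×10¹ × 3.23×10⁸ = 2.67×10⁻¹⁰ V²
V_n = √(2.67×10⁻¹⁰) = 1.64×10⁻⁵ V = 16.4 µV

16.4 µV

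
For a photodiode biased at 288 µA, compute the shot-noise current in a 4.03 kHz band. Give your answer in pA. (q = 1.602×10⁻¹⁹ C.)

I_n = √(2qI·B)
2qI·B = 2 × 1.602×10⁻¹⁹ × 2.88×10⁻⁴ × 4.03×10³ = 3.72×10⁻¹⁹ A²
I_n = √(3.72×10⁻¹⁹) = 6.10×10⁻¹⁰ A = 610 pA

610 pA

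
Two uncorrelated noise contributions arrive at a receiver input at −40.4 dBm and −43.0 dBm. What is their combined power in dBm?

−38.5 dBm

Convert to linear, add, convert back:
P₁ = 9.12×10⁻⁸ W, P₂ = 5.01×10⁻⁸ W
P_tot = 1.41×10⁻⁷ W → 10 log₁₀(P_tot / 10⁻³) = −38.5 dBm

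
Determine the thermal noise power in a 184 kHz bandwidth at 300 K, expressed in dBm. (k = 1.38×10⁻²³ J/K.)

P_n = kTB = 1.38×10⁻²³ × 300 × 1.84×10⁵ = 7.62×10⁻¹⁶ W
In dBm: 10 log₁₀(7.62×10⁻¹⁶ / 10⁻³) = −121.2 dBm

−121.2 dBm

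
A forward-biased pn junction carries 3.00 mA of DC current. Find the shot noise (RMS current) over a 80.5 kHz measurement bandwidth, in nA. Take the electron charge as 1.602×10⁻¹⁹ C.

I_n = √(2qI·B)
2qI·B = 2 × 1.602×10⁻¹⁹ × 3.00×10⁻³ × 8.05×10⁴ = 7.74×10⁻¹⁷ A²
I_n = √(7.74×10⁻¹⁷) = 8.80×10⁻⁹ A = 8.80 nA

8.80 nA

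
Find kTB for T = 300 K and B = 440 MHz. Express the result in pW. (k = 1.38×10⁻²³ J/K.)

1.82 pW

P_n = kTB = 1.38×10⁻²³ × 300 × 4.40×10⁸ = 1.82×10⁻¹² W = 1.82 pW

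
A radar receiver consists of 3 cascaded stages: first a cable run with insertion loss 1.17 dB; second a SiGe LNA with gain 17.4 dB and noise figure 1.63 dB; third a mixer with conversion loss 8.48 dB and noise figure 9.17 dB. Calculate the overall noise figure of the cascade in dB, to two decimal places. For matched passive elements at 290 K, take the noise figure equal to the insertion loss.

3.18 dB

Convert to linear (a loss of L dB is a gain of −L dB): F_i = 10^(NF_i/10), G_i = 10^(G_i,dB/10)
  Stage 1: F_1 = 10^(1.17/10) = 1.309, G_1 = 10^(−1.17/10) = 0.7638
  Stage 2: F_2 = 10^(1.63/10) = 1.455, G_2 = 10^(17.4/10) = 54.95
  Stage 3: F_3 = 10^(9.17/10) = 8.260, G_3 = 10^(−8.48/10) = 0.1419
Friis cascade:
  F = 1.309 + (1.455 − 1)/0.7638 + (8.260 − 1)/41.98 = 2.078
NF = 10 log₁₀(2.078) = 3.18 dB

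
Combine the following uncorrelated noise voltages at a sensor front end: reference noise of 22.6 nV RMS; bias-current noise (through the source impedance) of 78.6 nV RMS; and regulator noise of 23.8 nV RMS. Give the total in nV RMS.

Uncorrelated sources add in power (mean-square): V_tot = √(ΣV_i²)
V_tot = √[(2.26×10⁻⁸)² + (7.86×10⁻⁸)² + (2.38×10⁻⁸)²] = 8.52×10⁻⁸ V = 85.2 nV

85.2 nV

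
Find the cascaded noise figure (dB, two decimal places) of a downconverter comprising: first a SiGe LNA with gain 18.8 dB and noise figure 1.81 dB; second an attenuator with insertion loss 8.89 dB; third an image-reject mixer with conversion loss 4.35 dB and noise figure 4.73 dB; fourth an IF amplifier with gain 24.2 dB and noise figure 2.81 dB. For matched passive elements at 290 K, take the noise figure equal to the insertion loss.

3.14 dB

Convert to linear (a loss of L dB is a gain of −L dB): F_i = 10^(NF_i/10), G_i = 10^(G_i,dB/10)
  Stage 1: F_1 = 10^(1.81/10) = 1.517, G_1 = 10^(18.8/10) = 75.86
  Stage 2: F_2 = 10^(8.89/10) = 7.745, G_2 = 10^(−8.89/10) = 0.1291
  Stage 3: F_3 = 10^(4.73/10) = 2.972, G_3 = 10^(−4.35/10) = 0.3673
  Stage 4: F_4 = 10^(2.81/10) = 1.910, G_4 = 10^(24.2/10) = 263.0
Friis cascade:
  F = 1.517 + (7.745 − 1)/75.86 + (2.972 − 1)/9.795 + (1.910 − 1)/3.597 = 2.060
NF = 10 log₁₀(2.060) = 3.14 dB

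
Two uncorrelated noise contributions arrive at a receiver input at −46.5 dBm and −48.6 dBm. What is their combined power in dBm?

−44.4 dBm

Convert to linear, add, convert back:
P₁ = 2.24×10⁻⁸ W, P₂ = 1.38×10⁻⁸ W
P_tot = 3.62×10⁻⁸ W → 10 log₁₀(P_tot / 10⁻³) = −44.4 dBm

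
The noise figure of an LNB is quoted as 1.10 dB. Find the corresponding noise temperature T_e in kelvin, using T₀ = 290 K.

F = 10^(1.10/10) = 1.28825
T_e = (F − 1)·T₀ = (1.28825 − 1) × 290 = 83.6 K

83.6 K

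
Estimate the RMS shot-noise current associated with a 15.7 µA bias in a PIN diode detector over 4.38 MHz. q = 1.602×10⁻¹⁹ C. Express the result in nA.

I_n = √(2qI·B)
2qI·B = 2 × 1.602×10⁻¹⁹ × 1.57×10⁻⁵ × 4.38×10⁶ = 2.20×10⁻¹⁷ A²
I_n = √(2.20×10⁻¹⁷) = 4.69×10⁻⁹ A = 4.69 nA

4.69 nA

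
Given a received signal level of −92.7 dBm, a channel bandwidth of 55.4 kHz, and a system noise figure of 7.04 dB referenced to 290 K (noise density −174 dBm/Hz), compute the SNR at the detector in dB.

Noise floor: N = −174 + 10 log₁₀(B) + NF
10 log₁₀(5.54×10⁴) = 47.44 dB
N = −174 + 47.44 + 7.04 = −119.52 dBm
SNR = P_sig − N = −92.7 − (−119.52) = 26.82 dB → 26.8 dB

26.8 dB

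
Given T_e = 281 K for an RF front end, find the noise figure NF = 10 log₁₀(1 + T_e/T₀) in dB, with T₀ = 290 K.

2.94 dB

F = 1 + T_e/T₀ = 1 + 281/290 = 1.96897
NF = 10 log₁₀(1.96897) = 2.94 dB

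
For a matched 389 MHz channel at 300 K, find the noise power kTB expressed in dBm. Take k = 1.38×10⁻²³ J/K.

−87.9 dBm

P_n = kTB = 1.38×10⁻²³ × 300 × 3.89×10⁸ = 1.61×10⁻¹² W
In dBm: 10 log₁₀(1.61×10⁻¹² / 10⁻³) = −87.9 dBm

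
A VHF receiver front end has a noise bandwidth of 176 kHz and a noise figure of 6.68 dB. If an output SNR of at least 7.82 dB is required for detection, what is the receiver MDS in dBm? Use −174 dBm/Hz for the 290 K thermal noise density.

−107.0 dBm

Sensitivity = −174 + 10 log₁₀(B) + NF + SNR_min
= −174 + 52.46 + 6.68 + 7.82
= −107.04 dBm → −107.0 dBm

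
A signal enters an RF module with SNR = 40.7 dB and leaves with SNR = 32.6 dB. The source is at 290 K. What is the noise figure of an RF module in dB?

NF (dB) = SNR_in(dB) − SNR_out(dB) when the source is at T₀
NF = 40.7 − 32.6 = 8.1 dB

8.1 dB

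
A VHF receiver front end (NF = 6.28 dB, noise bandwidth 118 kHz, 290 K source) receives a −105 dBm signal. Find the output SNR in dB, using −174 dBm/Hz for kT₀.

12.0 dB

Noise floor: N = −174 + 10 log₁₀(B) + NF
10 log₁₀(1.18×10⁵) = 50.72 dB
N = −174 + 50.72 + 6.28 = −117.00 dBm
SNR = P_sig − N = −105 − (−117.00) = 12.00 dB → 12.0 dB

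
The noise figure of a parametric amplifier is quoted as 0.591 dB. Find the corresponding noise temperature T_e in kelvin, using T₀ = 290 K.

F = 10^(0.591/10) = 1.14578
T_e = (F − 1)·T₀ = (1.14578 − 1) × 290 = 42.3 K

42.3 K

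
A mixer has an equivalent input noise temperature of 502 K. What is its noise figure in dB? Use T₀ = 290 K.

F = 1 + T_e/T₀ = 1 + 502/290 = 2.73103
NF = 10 log₁₀(2.73103) = 4.36 dB

4.36 dB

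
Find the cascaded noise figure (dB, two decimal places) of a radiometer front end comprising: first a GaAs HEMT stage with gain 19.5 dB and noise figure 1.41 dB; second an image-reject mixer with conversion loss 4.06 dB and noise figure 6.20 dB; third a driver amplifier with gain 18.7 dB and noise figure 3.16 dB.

Convert to linear (a loss of L dB is a gain of −L dB): F_i = 10^(NF_i/10), G_i = 10^(G_i,dB/10)
  Stage 1: F_1 = 10^(1.41/10) = 1.384, G_1 = 10^(19.5/10) = 89.13
  Stage 2: F_2 = 10^(6.20/10) = 4.169, G_2 = 10^(−4.06/10) = 0.3926
  Stage 3: F_3 = 10^(3.16/10) = 2.070, G_3 = 10^(18.7/10) = 74.13
Friis cascade:
  F = 1.384 + (4.169 − 1)/89.13 + (2.070 − 1)/34.99 = 1.450
NF = 10 log₁₀(1.450) = 1.61 dB

1.61 dB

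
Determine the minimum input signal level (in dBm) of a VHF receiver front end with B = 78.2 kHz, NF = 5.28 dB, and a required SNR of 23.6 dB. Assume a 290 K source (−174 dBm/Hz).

Sensitivity = −174 + 10 log₁₀(B) + NF + SNR_min
= −174 + 48.93 + 5.28 + 23.6
= −96.19 dBm → −96.2 dBm

−96.2 dBm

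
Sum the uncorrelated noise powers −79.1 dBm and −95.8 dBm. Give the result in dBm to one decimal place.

−79.0 dBm

Convert to linear, add, convert back:
P₁ = 1.23×10⁻¹¹ W, P₂ = 2.63×10⁻¹³ W
P_tot = 1.26×10⁻¹¹ W → 10 log₁₀(P_tot / 10⁻³) = −79.0 dBm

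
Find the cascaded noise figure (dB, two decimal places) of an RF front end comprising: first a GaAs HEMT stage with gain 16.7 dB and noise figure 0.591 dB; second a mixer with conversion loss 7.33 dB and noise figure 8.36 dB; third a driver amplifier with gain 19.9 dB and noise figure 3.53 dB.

1.51 dB

Convert to linear (a loss of L dB is a gain of −L dB): F_i = 10^(NF_i/10), G_i = 10^(G_i,dB/10)
  Stage 1: F_1 = 10^(0.591/10) = 1.146, G_1 = 10^(16.7/10) = 46.77
  Stage 2: F_2 = 10^(8.36/10) = 6.855, G_2 = 10^(−7.33/10) = 0.1849
  Stage 3: F_3 = 10^(3.53/10) = 2.254, G_3 = 10^(19.9/10) = 97.72
Friis cascade:
  F = 1.146 + (6.855 − 1)/46.77 + (2.254 − 1)/8.650 = 1.416
NF = 10 log₁₀(1.416) = 1.51 dB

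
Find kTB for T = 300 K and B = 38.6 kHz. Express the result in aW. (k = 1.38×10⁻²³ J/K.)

160 aW

P_n = kTB = 1.38×10⁻²³ × 300 × 3.86×10⁴ = 1.60×10⁻¹⁶ W = 160 aW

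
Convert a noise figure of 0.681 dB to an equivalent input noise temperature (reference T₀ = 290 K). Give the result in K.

F = 10^(0.681/10) = 1.16977
T_e = (F − 1)·T₀ = (1.16977 − 1) × 290 = 49.2 K

49.2 K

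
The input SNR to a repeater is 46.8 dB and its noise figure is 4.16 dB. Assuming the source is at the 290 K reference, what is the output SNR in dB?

42.64 dB

By definition F = SNR_in/SNR_out, so in dB: SNR_out = SNR_in − NF
SNR_out = 46.8 − 4.16 = 42.64 dB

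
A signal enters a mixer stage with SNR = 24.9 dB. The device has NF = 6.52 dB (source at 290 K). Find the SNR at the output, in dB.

By definition F = SNR_in/SNR_out, so in dB: SNR_out = SNR_in − NF
SNR_out = 24.9 − 6.52 = 18.38 dB

18.38 dB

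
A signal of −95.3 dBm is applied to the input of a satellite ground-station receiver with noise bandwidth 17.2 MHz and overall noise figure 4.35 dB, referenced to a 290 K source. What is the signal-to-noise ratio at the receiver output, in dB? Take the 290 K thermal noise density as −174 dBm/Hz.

Noise floor: N = −174 + 10 log₁₀(B) + NF
10 log₁₀(1.72×10⁷) = 72.36 dB
N = −174 + 72.36 + 4.35 = −97.29 dBm
SNR = P_sig − N = −95.3 − (−97.29) = 1.99 dB → 2.0 dB

2.0 dB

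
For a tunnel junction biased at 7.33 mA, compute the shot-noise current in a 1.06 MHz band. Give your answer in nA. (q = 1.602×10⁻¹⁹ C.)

49.9 nA

I_n = √(2qI·B)
2qI·B = 2 × 1.602×10⁻¹⁹ × 7.33×10⁻³ × 1.06×10⁶ = 2.49×10⁻¹⁵ A²
I_n = √(2.49×10⁻¹⁵) = 4.99×10⁻⁸ A = 49.9 nA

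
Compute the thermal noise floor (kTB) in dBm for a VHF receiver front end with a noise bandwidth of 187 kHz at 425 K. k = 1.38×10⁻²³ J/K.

−119.6 dBm

P_n = kTB = 1.38×10⁻²³ × 425 × 1.87×10⁵ = 1.10×10⁻¹⁵ W
In dBm: 10 log₁₀(1.10×10⁻¹⁵ / 10⁻³) = −119.6 dBm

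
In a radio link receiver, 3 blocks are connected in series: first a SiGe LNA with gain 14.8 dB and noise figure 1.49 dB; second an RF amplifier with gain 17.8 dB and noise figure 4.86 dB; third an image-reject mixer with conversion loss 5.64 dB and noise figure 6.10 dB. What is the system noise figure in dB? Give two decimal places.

1.70 dB

Convert to linear (a loss of L dB is a gain of −L dB): F_i = 10^(NF_i/10), G_i = 10^(G_i,dB/10)
  Stage 1: F_1 = 10^(1.49/10) = 1.409, G_1 = 10^(14.8/10) = 30.20
  Stage 2: F_2 = 10^(4.86/10) = 3.062, G_2 = 10^(17.8/10) = 60.26
  Stage 3: F_3 = 10^(6.10/10) = 4.074, G_3 = 10^(−5.64/10) = 0.2729
Friis cascade:
  F = 1.409 + (3.062 − 1)/30.20 + (4.074 − 1)/1820 = 1.479
NF = 10 log₁₀(1.479) = 1.70 dB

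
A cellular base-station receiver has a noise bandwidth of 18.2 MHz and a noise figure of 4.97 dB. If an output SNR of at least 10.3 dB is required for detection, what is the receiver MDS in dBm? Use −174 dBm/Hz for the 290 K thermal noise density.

−86.1 dBm

Sensitivity = −174 + 10 log₁₀(B) + NF + SNR_min
= −174 + 72.6 + 4.97 + 10.3
= −86.13 dBm → −86.1 dBm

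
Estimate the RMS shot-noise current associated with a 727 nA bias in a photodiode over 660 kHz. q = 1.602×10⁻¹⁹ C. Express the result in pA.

392 pA

I_n = √(2qI·B)
2qI·B = 2 × 1.602×10⁻¹⁹ × 7.27×10⁻⁷ × 6.60×10⁵ = 1.54×10⁻¹⁹ A²
I_n = √(1.54×10⁻¹⁹) = 3.92×10⁻¹⁰ A = 392 pA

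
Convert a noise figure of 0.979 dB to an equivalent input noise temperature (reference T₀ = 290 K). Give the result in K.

F = 10^(0.979/10) = 1.25285
T_e = (F − 1)·T₀ = (1.25285 − 1) × 290 = 73.3 K

73.3 K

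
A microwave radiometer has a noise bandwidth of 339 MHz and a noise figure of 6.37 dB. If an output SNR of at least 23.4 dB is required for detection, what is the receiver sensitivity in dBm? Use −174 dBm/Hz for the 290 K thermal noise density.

Sensitivity = −174 + 10 log₁₀(B) + NF + SNR_min
= −174 + 85.3 + 6.37 + 23.4
= −58.93 dBm → −58.9 dBm

−58.9 dBm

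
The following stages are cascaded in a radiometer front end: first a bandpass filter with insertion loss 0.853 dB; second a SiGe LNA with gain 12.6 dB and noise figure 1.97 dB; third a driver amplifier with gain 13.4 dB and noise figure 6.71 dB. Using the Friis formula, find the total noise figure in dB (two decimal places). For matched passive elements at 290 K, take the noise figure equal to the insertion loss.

3.35 dB

Convert to linear (a loss of L dB is a gain of −L dB): F_i = 10^(NF_i/10), G_i = 10^(G_i,dB/10)
  Stage 1: F_1 = 10^(0.853/10) = 1.217, G_1 = 10^(−0.853/10) = 0.8217
  Stage 2: F_2 = 10^(1.97/10) = 1.574, G_2 = 10^(12.6/10) = 18.20
  Stage 3: F_3 = 10^(6.71/10) = 4.688, G_3 = 10^(13.4/10) = 21.88
Friis cascade:
  F = 1.217 + (1.574 − 1)/0.8217 + (4.688 − 1)/14.95 = 2.162
NF = 10 log₁₀(2.162) = 3.35 dB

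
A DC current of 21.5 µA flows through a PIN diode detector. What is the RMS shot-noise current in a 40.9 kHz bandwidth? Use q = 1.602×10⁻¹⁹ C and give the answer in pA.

531 pA

I_n = √(2qI·B)
2qI·B = 2 × 1.602×10⁻¹⁹ × 2.15×10⁻⁵ × 4.09×10⁴ = 2.82×10⁻¹⁹ A²
I_n = √(2.82×10⁻¹⁹) = 5.31×10⁻¹⁰ A = 531 pA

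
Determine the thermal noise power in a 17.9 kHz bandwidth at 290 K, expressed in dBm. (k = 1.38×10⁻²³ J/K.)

P_n = kTB = 1.38×10⁻²³ × 290 × 1.79×10⁴ = 7.16×10⁻¹⁷ W
In dBm: 10 log₁₀(7.16×10⁻¹⁷ / 10⁻³) = −131.4 dBm

−131.4 dBm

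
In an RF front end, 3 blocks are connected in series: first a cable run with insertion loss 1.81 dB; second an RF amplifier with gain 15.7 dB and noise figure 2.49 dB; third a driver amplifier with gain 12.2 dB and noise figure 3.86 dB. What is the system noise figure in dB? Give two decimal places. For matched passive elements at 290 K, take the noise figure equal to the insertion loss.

Convert to linear (a loss of L dB is a gain of −L dB): F_i = 10^(NF_i/10), G_i = 10^(G_i,dB/10)
  Stage 1: F_1 = 10^(1.81/10) = 1.517, G_1 = 10^(−1.81/10) = 0.6592
  Stage 2: F_2 = 10^(2.49/10) = 1.774, G_2 = 10^(15.7/10) = 37.15
  Stage 3: F_3 = 10^(3.86/10) = 2.432, G_3 = 10^(12.2/10) = 16.60
Friis cascade:
  F = 1.517 + (1.774 − 1)/0.6592 + (2.432 − 1)/24.49 = 2.750
NF = 10 log₁₀(2.750) = 4.39 dB

4.39 dB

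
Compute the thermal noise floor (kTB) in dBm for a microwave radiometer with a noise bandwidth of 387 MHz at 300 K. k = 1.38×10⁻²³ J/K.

−88.0 dBm

P_n = kTB = 1.38×10⁻²³ × 300 × 3.87×10⁸ = 1.60×10⁻¹² W
In dBm: 10 log₁₀(1.60×10⁻¹² / 10⁻³) = −88.0 dBm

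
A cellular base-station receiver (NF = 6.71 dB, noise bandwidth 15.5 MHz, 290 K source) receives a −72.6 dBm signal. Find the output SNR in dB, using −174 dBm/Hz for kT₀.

Noise floor: N = −174 + 10 log₁₀(B) + NF
10 log₁₀(1.55×10⁷) = 71.9 dB
N = −174 + 71.9 + 6.71 = −95.39 dBm
SNR = P_sig − N = −72.6 − (−95.39) = 22.79 dB → 22.8 dB

22.8 dB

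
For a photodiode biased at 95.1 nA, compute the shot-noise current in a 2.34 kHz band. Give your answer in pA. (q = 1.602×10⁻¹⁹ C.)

8.44 pA

I_n = √(2qI·B)
2qI·B = 2 × 1.602×10⁻¹⁹ × 9.51×10⁻⁸ × 2.34×10³ = 7.13×10⁻²³ A²
I_n = √(7.13×10⁻²³) = 8.44×10⁻¹² A = 8.44 pA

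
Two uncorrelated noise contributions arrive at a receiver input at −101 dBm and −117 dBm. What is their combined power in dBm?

Convert to linear, add, convert back:
P₁ = 7.94×10⁻¹⁴ W, P₂ = 2.00×10⁻¹⁵ W
P_tot = 8.14×10⁻¹⁴ W → 10 log₁₀(P_tot / 10⁻³) = −100.9 dBm

−100.9 dBm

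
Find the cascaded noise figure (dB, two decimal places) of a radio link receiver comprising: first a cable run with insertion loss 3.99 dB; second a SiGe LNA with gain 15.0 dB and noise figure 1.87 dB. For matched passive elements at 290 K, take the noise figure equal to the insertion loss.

Convert to linear (a loss of L dB is a gain of −L dB): F_i = 10^(NF_i/10), G_i = 10^(G_i,dB/10)
  Stage 1: F_1 = 10^(3.99/10) = 2.506, G_1 = 10^(−3.99/10) = 0.3990
  Stage 2: F_2 = 10^(1.87/10) = 1.538, G_2 = 10^(15.0/10) = 31.62
Friis cascade:
  F = 2.506 + (1.538 − 1)/0.3990 = 3.855
NF = 10 log₁₀(3.855) = 5.86 dB

5.86 dB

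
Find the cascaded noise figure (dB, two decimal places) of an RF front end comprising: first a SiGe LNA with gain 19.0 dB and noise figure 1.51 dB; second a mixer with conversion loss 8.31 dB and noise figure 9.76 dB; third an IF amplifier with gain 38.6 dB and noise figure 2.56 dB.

2.02 dB

Convert to linear (a loss of L dB is a gain of −L dB): F_i = 10^(NF_i/10), G_i = 10^(G_i,dB/10)
  Stage 1: F_1 = 10^(1.51/10) = 1.416, G_1 = 10^(19.0/10) = 79.43
  Stage 2: F_2 = 10^(9.76/10) = 9.462, G_2 = 10^(−8.31/10) = 0.1476
  Stage 3: F_3 = 10^(2.56/10) = 1.803, G_3 = 10^(38.6/10) = 7244
Friis cascade:
  F = 1.416 + (9.462 − 1)/79.43 + (1.803 − 1)/11.72 = 1.591
NF = 10 log₁₀(1.591) = 2.02 dB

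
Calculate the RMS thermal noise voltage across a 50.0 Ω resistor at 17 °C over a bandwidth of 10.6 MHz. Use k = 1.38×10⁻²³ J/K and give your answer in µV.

T = 17 °C + 273.15 = 290.15 K
V_n = √(4kTRB)
4kTRB = 4 × 1.38×10⁻²³ × 290.15 × 5.00×10¹ × 1.06×10⁷ = 8.49×10⁻¹² V²
V_n = √(8.49×10⁻¹²) = 2.91×10⁻⁶ V = 2.91 µV

2.91 µV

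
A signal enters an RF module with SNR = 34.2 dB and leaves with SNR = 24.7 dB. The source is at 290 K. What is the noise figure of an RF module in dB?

9.5 dB

NF (dB) = SNR_in(dB) − SNR_out(dB) when the source is at T₀
NF = 34.2 − 24.7 = 9.5 dB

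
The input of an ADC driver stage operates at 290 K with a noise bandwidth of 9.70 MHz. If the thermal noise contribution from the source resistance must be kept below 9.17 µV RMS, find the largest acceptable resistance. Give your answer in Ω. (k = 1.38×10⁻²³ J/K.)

Johnson–Nyquist: V_n = √(4kTRB) ⇒ R = V_n² / (4kTB)
4kTB = 4 × 1.38×10⁻²³ × 290 × 9.70×10⁶ = 1.55×10⁻¹³
R = (9.17×10⁻⁶)² / 1.55×10⁻¹³ = 5.42×10² Ω = 542 Ω

542 Ω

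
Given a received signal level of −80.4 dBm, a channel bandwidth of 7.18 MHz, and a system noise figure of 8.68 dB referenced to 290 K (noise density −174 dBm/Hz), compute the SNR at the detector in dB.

16.4 dB

Noise floor: N = −174 + 10 log₁₀(B) + NF
10 log₁₀(7.18×10⁶) = 68.56 dB
N = −174 + 68.56 + 8.68 = −96.76 dBm
SNR = P_sig − N = −80.4 − (−96.76) = 16.36 dB → 16.4 dB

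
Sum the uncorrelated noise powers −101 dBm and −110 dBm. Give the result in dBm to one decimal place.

Convert to linear, add, convert back:
P₁ = 7.94×10⁻¹⁴ W, P₂ = 1.00×10⁻¹⁴ W
P_tot = 8.94×10⁻¹⁴ W → 10 log₁₀(P_tot / 10⁻³) = −100.5 dBm

−100.5 dBm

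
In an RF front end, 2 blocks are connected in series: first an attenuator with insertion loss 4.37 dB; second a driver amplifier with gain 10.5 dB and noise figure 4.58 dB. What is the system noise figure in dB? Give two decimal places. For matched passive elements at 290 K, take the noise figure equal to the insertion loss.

8.95 dB

Convert to linear (a loss of L dB is a gain of −L dB): F_i = 10^(NF_i/10), G_i = 10^(G_i,dB/10)
  Stage 1: F_1 = 10^(4.37/10) = 2.735, G_1 = 10^(−4.37/10) = 0.3656
  Stage 2: F_2 = 10^(4.58/10) = 2.871, G_2 = 10^(10.5/10) = 11.22
Friis cascade:
  F = 2.735 + (2.871 − 1)/0.3656 = 7.852
NF = 10 log₁₀(7.852) = 8.95 dB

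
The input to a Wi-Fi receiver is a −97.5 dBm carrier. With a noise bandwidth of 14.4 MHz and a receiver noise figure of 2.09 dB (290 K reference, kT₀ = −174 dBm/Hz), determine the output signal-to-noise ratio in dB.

2.8 dB

Noise floor: N = −174 + 10 log₁₀(B) + NF
10 log₁₀(1.44×10⁷) = 71.58 dB
N = −174 + 71.58 + 2.09 = −100.33 dBm
SNR = P_sig − N = −97.5 − (−100.33) = 2.83 dB → 2.8 dB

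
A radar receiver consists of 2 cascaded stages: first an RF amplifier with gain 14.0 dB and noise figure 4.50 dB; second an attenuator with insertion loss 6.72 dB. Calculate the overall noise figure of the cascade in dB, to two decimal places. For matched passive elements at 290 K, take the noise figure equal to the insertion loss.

Convert to linear (a loss of L dB is a gain of −L dB): F_i = 10^(NF_i/10), G_i = 10^(G_i,dB/10)
  Stage 1: F_1 = 10^(4.50/10) = 2.818, G_1 = 10^(14.0/10) = 25.12
  Stage 2: F_2 = 10^(6.72/10) = 4.699, G_2 = 10^(−6.72/10) = 0.2128
Friis cascade:
  F = 2.818 + (4.699 − 1)/25.12 = 2.966
NF = 10 log₁₀(2.966) = 4.72 dB

4.72 dB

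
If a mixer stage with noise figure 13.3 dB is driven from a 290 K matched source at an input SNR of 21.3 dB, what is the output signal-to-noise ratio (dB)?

By definition F = SNR_in/SNR_out, so in dB: SNR_out = SNR_in − NF
SNR_out = 21.3 − 13.3 = 8.0 dB

8.0 dB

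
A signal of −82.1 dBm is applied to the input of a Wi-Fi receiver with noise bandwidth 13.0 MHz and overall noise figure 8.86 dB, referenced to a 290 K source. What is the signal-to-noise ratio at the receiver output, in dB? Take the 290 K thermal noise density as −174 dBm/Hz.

11.9 dB

Noise floor: N = −174 + 10 log₁₀(B) + NF
10 log₁₀(1.30×10⁷) = 71.14 dB
N = −174 + 71.14 + 8.86 = −94.00 dBm
SNR = P_sig − N = −82.1 − (−94.00) = 11.90 dB → 11.9 dB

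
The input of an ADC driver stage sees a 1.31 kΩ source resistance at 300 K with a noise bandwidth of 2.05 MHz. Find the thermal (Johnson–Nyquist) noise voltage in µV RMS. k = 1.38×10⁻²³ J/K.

V_n = √(4kTRB)
4kTRB = 4 × 1.38×10⁻²³ × 300 × 1.31×10³ × 2.05×10⁶ = 4.45×10⁻¹¹ V²
V_n = √(4.45×10⁻¹¹) = 6.67×10⁻⁶ V = 6.67 µV

6.67 µV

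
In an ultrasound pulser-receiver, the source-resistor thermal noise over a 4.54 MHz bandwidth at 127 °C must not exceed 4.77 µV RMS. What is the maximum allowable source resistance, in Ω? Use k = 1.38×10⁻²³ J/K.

T = 127 °C + 273.15 = 400.15 K
Johnson–Nyquist: V_n = √(4kTRB) ⇒ R = V_n² / (4kTB)
4kTB = 4 × 1.38×10⁻²³ × 400.15 × 4.54×10⁶ = 1.00×10⁻¹³
R = (4.77×10⁻⁶)² / 1.00×10⁻¹³ = 2.27×10² Ω = 227 Ω

227 Ω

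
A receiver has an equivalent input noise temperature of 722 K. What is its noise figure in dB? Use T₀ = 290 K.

5.43 dB

F = 1 + T_e/T₀ = 1 + 722/290 = 3.48966
NF = 10 log₁₀(3.48966) = 5.43 dB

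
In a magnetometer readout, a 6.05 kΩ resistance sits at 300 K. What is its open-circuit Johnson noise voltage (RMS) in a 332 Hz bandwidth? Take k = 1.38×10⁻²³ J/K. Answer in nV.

V_n = √(4kTRB)
4kTRB = 4 × 1.38×10⁻²³ × 300 × 6.05×10³ × 3.32×10² = 3.33×10⁻¹⁴ V²
V_n = √(3.33×10⁻¹⁴) = 1.82×10⁻⁷ V = 182 nV

182 nV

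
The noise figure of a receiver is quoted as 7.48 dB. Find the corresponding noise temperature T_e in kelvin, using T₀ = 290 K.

F = 10^(7.48/10) = 5.59758
T_e = (F − 1)·T₀ = (5.59758 − 1) × 290 = 1333 K

1333 K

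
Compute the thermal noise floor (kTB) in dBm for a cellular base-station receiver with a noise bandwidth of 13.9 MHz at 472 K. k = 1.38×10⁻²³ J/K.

P_n = kTB = 1.38×10⁻²³ × 472 × 1.39×10⁷ = 9.05×10⁻¹⁴ W
In dBm: 10 log₁₀(9.05×10⁻¹⁴ / 10⁻³) = −100.4 dBm

−100.4 dBm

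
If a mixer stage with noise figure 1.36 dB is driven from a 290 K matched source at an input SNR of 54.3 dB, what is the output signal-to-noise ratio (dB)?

52.94 dB

By definition F = SNR_in/SNR_out, so in dB: SNR_out = SNR_in − NF
SNR_out = 54.3 − 1.36 = 52.94 dB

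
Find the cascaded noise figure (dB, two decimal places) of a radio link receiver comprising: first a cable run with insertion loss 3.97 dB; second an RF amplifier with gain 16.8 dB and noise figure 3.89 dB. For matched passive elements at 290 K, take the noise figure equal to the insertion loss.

7.86 dB

Convert to linear (a loss of L dB is a gain of −L dB): F_i = 10^(NF_i/10), G_i = 10^(G_i,dB/10)
  Stage 1: F_1 = 10^(3.97/10) = 2.495, G_1 = 10^(−3.97/10) = 0.4009
  Stage 2: F_2 = 10^(3.89/10) = 2.449, G_2 = 10^(16.8/10) = 47.86
Friis cascade:
  F = 2.495 + (2.449 − 1)/0.4009 = 6.109
NF = 10 log₁₀(6.109) = 7.86 dB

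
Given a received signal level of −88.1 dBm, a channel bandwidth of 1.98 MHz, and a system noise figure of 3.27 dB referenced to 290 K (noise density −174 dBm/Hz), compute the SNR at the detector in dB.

19.7 dB

Noise floor: N = −174 + 10 log₁₀(B) + NF
10 log₁₀(1.98×10⁶) = 62.97 dB
N = −174 + 62.97 + 3.27 = −107.76 dBm
SNR = P_sig − N = −88.1 − (−107.76) = 19.66 dB → 19.7 dB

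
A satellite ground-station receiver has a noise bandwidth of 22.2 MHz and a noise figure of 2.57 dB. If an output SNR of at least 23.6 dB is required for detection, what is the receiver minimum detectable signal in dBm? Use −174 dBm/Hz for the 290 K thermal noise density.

Sensitivity = −174 + 10 log₁₀(B) + NF + SNR_min
= −174 + 73.46 + 2.57 + 23.6
= −74.37 dBm → −74.4 dBm

−74.4 dBm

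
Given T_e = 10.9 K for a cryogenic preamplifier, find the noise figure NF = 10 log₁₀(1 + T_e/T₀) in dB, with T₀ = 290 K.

0.160 dB

F = 1 + T_e/T₀ = 1 + 10.9/290 = 1.03759
NF = 10 log₁₀(1.03759) = 0.160 dB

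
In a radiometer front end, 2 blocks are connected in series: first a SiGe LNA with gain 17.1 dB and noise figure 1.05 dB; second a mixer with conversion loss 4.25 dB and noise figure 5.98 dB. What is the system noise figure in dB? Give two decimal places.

Convert to linear (a loss of L dB is a gain of −L dB): F_i = 10^(NF_i/10), G_i = 10^(G_i,dB/10)
  Stage 1: F_1 = 10^(1.05/10) = 1.274, G_1 = 10^(17.1/10) = 51.29
  Stage 2: F_2 = 10^(5.98/10) = 3.963, G_2 = 10^(−4.25/10) = 0.3758
Friis cascade:
  F = 1.274 + (3.963 − 1)/51.29 = 1.331
NF = 10 log₁₀(1.331) = 1.24 dB

1.24 dB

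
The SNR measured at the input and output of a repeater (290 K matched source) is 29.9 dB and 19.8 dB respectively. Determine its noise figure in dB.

10.1 dB

NF (dB) = SNR_in(dB) − SNR_out(dB) when the source is at T₀
NF = 29.9 − 19.8 = 10.1 dB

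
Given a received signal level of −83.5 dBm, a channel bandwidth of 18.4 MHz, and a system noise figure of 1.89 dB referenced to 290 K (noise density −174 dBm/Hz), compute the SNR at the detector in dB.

Noise floor: N = −174 + 10 log₁₀(B) + NF
10 log₁₀(1.84×10⁷) = 72.65 dB
N = −174 + 72.65 + 1.89 = −99.46 dBm
SNR = P_sig − N = −83.5 − (−99.46) = 15.96 dB → 16.0 dB

16.0 dB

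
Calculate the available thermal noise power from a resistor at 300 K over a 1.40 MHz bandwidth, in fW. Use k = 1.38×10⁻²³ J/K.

P_n = kTB = 1.38×10⁻²³ × 300 × 1.40×10⁶ = 5.80×10⁻¹⁵ W = 5.80 fW

5.80 fW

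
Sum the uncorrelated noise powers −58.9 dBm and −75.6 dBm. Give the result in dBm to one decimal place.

Convert to linear, add, convert back:
P₁ = 1.29×10⁻⁹ W, P₂ = 2.75×10⁻¹¹ W
P_tot = 1.32×10⁻⁹ W → 10 log₁₀(P_tot / 10⁻³) = −58.8 dBm

−58.8 dBm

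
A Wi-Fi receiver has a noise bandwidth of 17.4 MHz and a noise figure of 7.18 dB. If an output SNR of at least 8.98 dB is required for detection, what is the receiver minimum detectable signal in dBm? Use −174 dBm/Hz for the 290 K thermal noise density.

−85.4 dBm

Sensitivity = −174 + 10 log₁₀(B) + NF + SNR_min
= −174 + 72.41 + 7.18 + 8.98
= −85.43 dBm → −85.4 dBm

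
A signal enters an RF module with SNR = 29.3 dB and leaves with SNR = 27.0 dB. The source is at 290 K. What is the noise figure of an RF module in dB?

NF (dB) = SNR_in(dB) − SNR_out(dB) when the source is at T₀
NF = 29.3 − 27.0 = 2.3 dB

2.3 dB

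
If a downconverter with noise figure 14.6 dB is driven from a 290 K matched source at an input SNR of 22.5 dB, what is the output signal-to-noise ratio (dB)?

7.9 dB

By definition F = SNR_in/SNR_out, so in dB: SNR_out = SNR_in − NF
SNR_out = 22.5 − 14.6 = 7.9 dB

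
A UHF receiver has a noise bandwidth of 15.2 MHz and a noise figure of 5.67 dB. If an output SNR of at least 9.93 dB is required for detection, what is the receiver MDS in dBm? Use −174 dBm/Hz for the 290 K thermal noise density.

−86.6 dBm

Sensitivity = −174 + 10 log₁₀(B) + NF + SNR_min
= −174 + 71.82 + 5.67 + 9.93
= −86.58 dBm → −86.6 dBm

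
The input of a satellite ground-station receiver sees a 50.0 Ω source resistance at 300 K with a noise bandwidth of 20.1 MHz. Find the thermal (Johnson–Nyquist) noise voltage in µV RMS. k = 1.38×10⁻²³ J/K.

4.08 µV

V_n = √(4kTRB)
4kTRB = 4 × 1.38×10⁻²³ × 300 × 5.00×10¹ × 2.01×10⁷ = 1.66×10⁻¹¹ V²
V_n = √(1.66×10⁻¹¹) = 4.08×10⁻⁶ V = 4.08 µV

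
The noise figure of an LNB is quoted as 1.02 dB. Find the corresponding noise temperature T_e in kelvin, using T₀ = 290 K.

76.8 K

F = 10^(1.02/10) = 1.26474
T_e = (F − 1)·T₀ = (1.26474 − 1) × 290 = 76.8 K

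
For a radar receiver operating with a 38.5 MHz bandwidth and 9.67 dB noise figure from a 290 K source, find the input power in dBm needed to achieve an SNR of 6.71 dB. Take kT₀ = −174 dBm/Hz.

−81.8 dBm

Sensitivity = −174 + 10 log₁₀(B) + NF + SNR_min
= −174 + 75.85 + 9.67 + 6.71
= −81.77 dBm → −81.8 dBm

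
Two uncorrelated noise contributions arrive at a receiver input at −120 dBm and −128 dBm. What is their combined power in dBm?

−119.4 dBm

Convert to linear, add, convert back:
P₁ = 1.00×10⁻¹⁵ W, P₂ = 1.58×10⁻¹⁶ W
P_tot = 1.16×10⁻¹⁵ W → 10 log₁₀(P_tot / 10⁻³) = −119.4 dBm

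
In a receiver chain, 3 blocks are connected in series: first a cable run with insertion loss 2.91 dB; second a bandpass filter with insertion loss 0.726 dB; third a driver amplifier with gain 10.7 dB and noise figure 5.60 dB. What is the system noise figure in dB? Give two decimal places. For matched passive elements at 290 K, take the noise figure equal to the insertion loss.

Convert to linear (a loss of L dB is a gain of −L dB): F_i = 10^(NF_i/10), G_i = 10^(G_i,dB/10)
  Stage 1: F_1 = 10^(2.91/10) = 1.954, G_1 = 10^(−2.91/10) = 0.5117
  Stage 2: F_2 = 10^(0.726/10) = 1.182, G_2 = 10^(−0.726/10) = 0.8461
  Stage 3: F_3 = 10^(5.60/10) = 3.631, G_3 = 10^(10.7/10) = 11.75
Friis cascade:
  F = 1.954 + (1.182 − 1)/0.5117 + (3.631 − 1)/0.4329 = 8.387
NF = 10 log₁₀(8.387) = 9.24 dB

9.24 dB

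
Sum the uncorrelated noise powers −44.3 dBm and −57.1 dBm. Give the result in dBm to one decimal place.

−44.1 dBm

Convert to linear, add, convert back:
P₁ = 3.72×10⁻⁸ W, P₂ = 1.95×10⁻⁹ W
P_tot = 3.91×10⁻⁸ W → 10 log₁₀(P_tot / 10⁻³) = −44.1 dBm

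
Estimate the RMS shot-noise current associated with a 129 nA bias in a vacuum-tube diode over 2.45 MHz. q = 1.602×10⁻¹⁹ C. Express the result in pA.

I_n = √(2qI·B)
2qI·B = 2 × 1.602×10⁻¹⁹ × 1.29×10⁻⁷ × 2.45×10⁶ = 1.01×10⁻¹⁹ A²
I_n = √(1.01×10⁻¹⁹) = 3.18×10⁻¹⁰ A = 318 pA

318 pA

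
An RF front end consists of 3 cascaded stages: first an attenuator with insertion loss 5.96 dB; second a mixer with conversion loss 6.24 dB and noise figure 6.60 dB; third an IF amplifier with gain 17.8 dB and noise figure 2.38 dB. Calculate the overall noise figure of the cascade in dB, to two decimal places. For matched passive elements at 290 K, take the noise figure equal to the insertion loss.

14.79 dB

Convert to linear (a loss of L dB is a gain of −L dB): F_i = 10^(NF_i/10), G_i = 10^(G_i,dB/10)
  Stage 1: F_1 = 10^(5.96/10) = 3.945, G_1 = 10^(−5.96/10) = 0.2535
  Stage 2: F_2 = 10^(6.60/10) = 4.571, G_2 = 10^(−6.24/10) = 0.2377
  Stage 3: F_3 = 10^(2.38/10) = 1.730, G_3 = 10^(17.8/10) = 60.26
Friis cascade:
  F = 3.945 + (4.571 − 1)/0.2535 + (1.730 − 1)/0.06026 = 30.14
NF = 10 log₁₀(30.14) = 14.79 dB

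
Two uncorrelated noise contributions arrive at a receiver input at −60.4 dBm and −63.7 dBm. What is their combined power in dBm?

Convert to linear, add, convert back:
P₁ = 9.12×10⁻¹⁰ W, P₂ = 4.27×10⁻¹⁰ W
P_tot = 1.34×10⁻⁹ W → 10 log₁₀(P_tot / 10⁻³) = −58.7 dBm

−58.7 dBm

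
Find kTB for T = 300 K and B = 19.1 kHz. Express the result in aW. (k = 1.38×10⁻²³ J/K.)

79.1 aW

P_n = kTB = 1.38×10⁻²³ × 300 × 1.91×10⁴ = 7.91×10⁻¹⁷ W = 79.1 aW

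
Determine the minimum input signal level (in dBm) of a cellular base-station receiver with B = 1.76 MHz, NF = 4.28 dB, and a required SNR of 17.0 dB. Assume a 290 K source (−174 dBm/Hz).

Sensitivity = −174 + 10 log₁₀(B) + NF + SNR_min
= −174 + 62.46 + 4.28 + 17.0
= −90.26 dBm → −90.3 dBm

−90.3 dBm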